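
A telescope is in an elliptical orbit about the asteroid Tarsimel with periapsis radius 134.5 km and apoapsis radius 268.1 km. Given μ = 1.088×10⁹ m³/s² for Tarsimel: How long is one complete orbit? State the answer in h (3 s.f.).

T ≈ 4.78 h

Semi-major axis a = (r_p + r_a)/2 = (134.50 + 268.10)/2 = 201.30 km = 2.013×10⁵ m.
By Kepler's third law T = 2π√(a³/μ) = 2π × 2.738×10³ = 1.720×10⁴ s.
= 4.779 h.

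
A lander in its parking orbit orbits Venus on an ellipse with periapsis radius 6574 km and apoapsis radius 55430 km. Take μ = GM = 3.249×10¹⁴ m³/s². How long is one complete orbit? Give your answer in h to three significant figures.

Semi-major axis a = (r_p + r_a)/2 = (6574.0 + 55430)/2 = 31002 km = 3.100×10⁷ m.
By Kepler's third law T = 2π√(a³/μ) = 2π × 9.577×10³ = 6.017×10⁴ s.
= 16.71 h.

T ≈ 16.7 h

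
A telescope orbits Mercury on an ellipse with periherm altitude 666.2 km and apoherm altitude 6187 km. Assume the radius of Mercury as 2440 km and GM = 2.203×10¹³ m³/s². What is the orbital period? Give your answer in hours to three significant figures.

T ≈ 5.28 hours

r_p = 2440 + 666.2 = 3106.2 km = 3.1062×10⁶ m.
r_a = 2440 + 6187 = 8627.0 km = 8.6270×10⁶ m.
Semi-major axis a = (r_p + r_a)/2 = (3106.2 + 8627.0)/2 = 5866.6 km = 5.867×10⁶ m.
By Kepler's third law T = 2π√(a³/μ) = 2π × 3.027×10³ = 1.902×10⁴ s.
= 5.284 hours.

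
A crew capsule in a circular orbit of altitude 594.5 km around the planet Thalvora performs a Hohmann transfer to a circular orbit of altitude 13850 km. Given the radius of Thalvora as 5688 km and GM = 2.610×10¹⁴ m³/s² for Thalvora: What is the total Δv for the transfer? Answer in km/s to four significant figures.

Δv_total ≈ 2.589 km/s

r₁ = 5688 + 594.5 = 6282.5 km = 6.2825×10⁶ m.
r₂ = 5688 + 13850 = 19538 km = 1.9538×10⁷ m.
Transfer ellipse a_t = (r₁ + r₂)/2 = 1.291×10⁷ m.
At r₁: circular v_c1 = √(μ/r₁) = 6445 m/s; transfer-periapsis v_p = √[μ(2/r₁ − 1/a_t)] = 7929 m/s.
Δv₁ = v_p − v_c1 = 1484 m/s.
At r₂: circular v_c2 = √(μ/r₂) = 3655 m/s; transfer-apoapsis v_a = √[μ(2/r₂ − 1/a_t)] = 2550 m/s.
Δv₂ = v_c2 − v_a = 1105 m/s.
Total Δv = Δv₁ + Δv₂ = 2589 m/s = 2.589 km/s.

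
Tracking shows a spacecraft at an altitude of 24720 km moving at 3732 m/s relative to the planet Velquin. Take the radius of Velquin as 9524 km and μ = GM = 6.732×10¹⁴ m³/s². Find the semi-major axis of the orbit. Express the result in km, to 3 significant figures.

a ≈ 26500 km

r = 9524 + 24720 = 34244 km = 3.424×10⁷ m.
Vis-viva rearranged: 1/a = 2/r − v²/μ = 5.840×10⁻⁸ − 2.069×10⁻⁸ = 3.772×10⁻⁸ m⁻¹.
a = 2.651×10⁷ m = 26514 km.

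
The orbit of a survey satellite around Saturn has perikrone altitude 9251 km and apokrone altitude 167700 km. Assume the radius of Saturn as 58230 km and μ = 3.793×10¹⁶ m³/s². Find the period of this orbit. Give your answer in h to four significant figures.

T ≈ 15.92 h

r_p = 58230 + 9251 = 67481 km = 6.7481×10⁷ m.
r_a = 58230 + 167700 = 225930 km = 2.2593×10⁸ m.
Semi-major axis a = (r_p + r_a)/2 = (67481 + 2.2593×10⁵)/2 = 1.4671×10⁵ km = 1.467×10⁸ m.
By Kepler's third law T = 2π√(a³/μ) = 2π × 9.124×10³ = 5.733×10⁴ s.
= 15.92 h.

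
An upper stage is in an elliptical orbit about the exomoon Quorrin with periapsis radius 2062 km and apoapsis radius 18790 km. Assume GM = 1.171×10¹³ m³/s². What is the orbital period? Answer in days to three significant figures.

Semi-major axis a = (r_p + r_a)/2 = (2062.0 + 18790)/2 = 10426 km = 1.043×10⁷ m.
By Kepler's third law T = 2π√(a³/μ) = 2π × 9.838×10³ = 6.181×10⁴ s.
= 0.7154 days.

T ≈ 0.715 days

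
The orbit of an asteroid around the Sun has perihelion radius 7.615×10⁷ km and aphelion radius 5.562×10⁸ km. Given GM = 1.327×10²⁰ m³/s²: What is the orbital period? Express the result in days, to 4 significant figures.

T ≈ 1122 days

Semi-major axis a = (r_p + r_a)/2 = (7.6150×10⁷ + 5.5620×10⁸)/2 = 3.1618×10⁸ km = 3.162×10¹¹ m.
By Kepler's third law T = 2π√(a³/μ) = 2π × 1.543×10⁷ = 9.697×10⁷ s.
= 1122 days.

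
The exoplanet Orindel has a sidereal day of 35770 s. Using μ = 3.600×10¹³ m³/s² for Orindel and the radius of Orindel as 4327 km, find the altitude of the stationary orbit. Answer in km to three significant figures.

A synchronous orbit has period T, so by Kepler's third law a = (μT²/4π²)^(1/3).
μT²/4π² = 3.600×10¹³ × (3.577×10⁴)² / 39.48 = 1.167×10²¹ m³.
a = 1.053×10⁷ m = 10528 km.
Altitude h = a − R = 10528 − 4327 = 6200.5 km.

h_sync ≈ 6200 km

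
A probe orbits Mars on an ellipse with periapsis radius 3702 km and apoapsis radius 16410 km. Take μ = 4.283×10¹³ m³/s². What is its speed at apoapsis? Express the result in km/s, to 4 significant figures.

Semi-major axis a = (r_p + r_a)/2 = 10056 km = 1.006×10⁷ m.
Vis-viva: v² = μ(2/r − 1/a) = 4.283×10¹³ × (1.219×10⁻⁷ − 9.944×10⁻⁸) = 9.608×10⁵ m²/s².
v = 980.2 m/s = 0.9802 km/s.

v ≈ 0.9802 km/s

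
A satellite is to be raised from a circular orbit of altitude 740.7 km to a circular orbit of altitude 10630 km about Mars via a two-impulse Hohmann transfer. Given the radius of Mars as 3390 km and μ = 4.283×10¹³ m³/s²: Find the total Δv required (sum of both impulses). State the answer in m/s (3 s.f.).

Δv_total ≈ 1350 m/s

r₁ = 3390 + 740.7 = 4130.7 km = 4.1307×10⁶ m.
r₂ = 3390 + 10630 = 14020 km = 1.4020×10⁷ m.
Transfer ellipse a_t = (r₁ + r₂)/2 = 9.075×10⁶ m.
At r₁: circular v_c1 = √(μ/r₁) = 3220 m/s; transfer-periapsis v_p = √[μ(2/r₁ − 1/a_t)] = 4002 m/s.
Δv₁ = v_p − v_c1 = 782.2 m/s.
At r₂: circular v_c2 = √(μ/r₂) = 1748 m/s; transfer-apoapsis v_a = √[μ(2/r₂ − 1/a_t)] = 1179 m/s.
Δv₂ = v_c2 − v_a = 568.7 m/s.
Total Δv = Δv₁ + Δv₂ = 1351 m/s.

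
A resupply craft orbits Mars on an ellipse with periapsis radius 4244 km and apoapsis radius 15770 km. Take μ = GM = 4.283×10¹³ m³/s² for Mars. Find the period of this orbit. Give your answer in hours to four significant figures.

Semi-major axis a = (r_p + r_a)/2 = (4244.0 + 15770)/2 = 10007 km = 1.001×10⁷ m.
By Kepler's third law T = 2π√(a³/μ) = 2π × 4.837×10³ = 3.039×10⁴ s.
= 8.442 hours.

T ≈ 8.442 hours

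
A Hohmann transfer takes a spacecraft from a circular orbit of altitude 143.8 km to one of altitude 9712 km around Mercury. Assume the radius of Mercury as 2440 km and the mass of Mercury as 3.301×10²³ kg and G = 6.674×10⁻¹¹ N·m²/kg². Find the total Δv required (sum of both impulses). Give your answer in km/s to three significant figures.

μ = GM = 6.674×10⁻¹¹ × 3.301×10²³ = 2.203×10¹³ m³/s².
r₁ = 2440 + 143.8 = 2583.8 km = 2.5838×10⁶ m.
r₂ = 2440 + 9712 = 12152 km = 1.2152×10⁷ m.
Transfer ellipse a_t = (r₁ + r₂)/2 = 7.368×10⁶ m.
At r₁: circular v_c1 = √(μ/r₁) = 2920 m/s; transfer-periherm v_p = √[μ(2/r₁ − 1/a_t)] = 3750 m/s.
Δv₁ = v_p − v_c1 = 830.0 m/s.
At r₂: circular v_c2 = √(μ/r₂) = 1346 m/s; transfer-apoherm v_a = √[μ(2/r₂ − 1/a_t)] = 797.4 m/s.
Δv₂ = v_c2 − v_a = 549.1 m/s.
Total Δv = Δv₁ + Δv₂ = 1379 m/s = 1.379 km/s.

Δv_total ≈ 1.38 km/s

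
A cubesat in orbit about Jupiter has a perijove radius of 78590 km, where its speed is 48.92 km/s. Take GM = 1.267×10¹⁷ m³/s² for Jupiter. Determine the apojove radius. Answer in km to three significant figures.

r_p = 7.859×10⁷ m.
Specific energy ε = v²/2 − μ/r = -4.156×10⁸ J/kg, so a = −μ/(2ε) = 1.524×10⁸ m.
The apsides satisfy r_p + r_a = 2a, so the apojove radius is 2a − r_p = 2.263×10⁸ m = 2.2628×10⁵ km.

apojove radius ≈ 2.26×10⁵ km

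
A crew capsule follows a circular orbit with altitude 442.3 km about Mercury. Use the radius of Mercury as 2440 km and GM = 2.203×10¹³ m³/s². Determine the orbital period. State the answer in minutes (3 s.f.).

r = 2440 + 442.3 = 2882.3 km = 2.8823×10⁶ m.
Kepler's third law: T = 2π√(r³/μ) = 2π√((2.882×10⁶)³ / 2.203×10¹³).
r³/μ = 1.087×10⁶ s², so T = 2π × 1.043×10³ = 6.551×10³ s.
Converting: 6.551×10³ s ÷ 60.00 = 109.2 minutes.

T ≈ 109 minutes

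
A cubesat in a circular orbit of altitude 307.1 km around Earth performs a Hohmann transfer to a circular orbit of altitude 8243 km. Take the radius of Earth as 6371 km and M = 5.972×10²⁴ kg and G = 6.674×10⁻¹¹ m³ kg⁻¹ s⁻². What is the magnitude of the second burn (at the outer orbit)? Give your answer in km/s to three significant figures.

Δv ≈ 1.09 km/s

μ = GM = 6.674×10⁻¹¹ × 5.972×10²⁴ = 3.986×10¹⁴ m³/s².
r₁ = 6371 + 307.1 = 6678.1 km = 6.6781×10⁶ m.
r₂ = 6371 + 8243 = 14614 km = 1.4614×10⁷ m.
Transfer ellipse a_t = (r₁ + r₂)/2 = 1.065×10⁷ m.
At r₁: circular v_c1 = √(μ/r₁) = 7725 m/s; transfer-perigee v_p = √[μ(2/r₁ − 1/a_t)] = 9051 m/s.
At r₂: circular v_c2 = √(μ/r₂) = 5222 m/s; transfer-apogee v_a = √[μ(2/r₂ − 1/a_t)] = 4136 m/s.
Δv₂ = v_c2 − v_a = 1086 m/s.
= 1.086 km/s.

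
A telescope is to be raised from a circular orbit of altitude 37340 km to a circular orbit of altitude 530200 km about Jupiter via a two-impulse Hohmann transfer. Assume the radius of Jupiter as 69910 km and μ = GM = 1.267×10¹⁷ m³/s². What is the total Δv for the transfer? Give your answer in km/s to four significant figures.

r₁ = 69910 + 37340 = 107250 km = 1.0725×10⁸ m.
r₂ = 69910 + 530200 = 600110 km = 6.0011×10⁸ m.
Transfer ellipse a_t = (r₁ + r₂)/2 = 3.537×10⁸ m.
At r₁: circular v_c1 = √(μ/r₁) = 34370 m/s; transfer-perijove v_p = √[μ(2/r₁ − 1/a_t)] = 44770 m/s.
Δv₁ = v_p − v_c1 = 10400 m/s.
At r₂: circular v_c2 = √(μ/r₂) = 14530 m/s; transfer-apojove v_a = √[μ(2/r₂ − 1/a_t)] = 8001 m/s.
Δv₂ = v_c2 − v_a = 6529 m/s.
Total Δv = Δv₁ + Δv₂ = 16930 m/s = 16.93 km/s.

Δv_total ≈ 16.93 km/s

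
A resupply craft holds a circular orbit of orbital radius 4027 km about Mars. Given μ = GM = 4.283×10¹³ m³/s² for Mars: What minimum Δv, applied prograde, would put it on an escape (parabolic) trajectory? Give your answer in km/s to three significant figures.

Δv ≈ 1.35 km/s

r = 4027 km = 4.027×10⁶ m.
Circular speed v_c = √(μ/r) = 3261 m/s.
Escape speed v_esc = √(2μ/r) = √2 × v_c = 4612 m/s.
Δv = v_esc − v_c = 1351 m/s = 1.351 km/s.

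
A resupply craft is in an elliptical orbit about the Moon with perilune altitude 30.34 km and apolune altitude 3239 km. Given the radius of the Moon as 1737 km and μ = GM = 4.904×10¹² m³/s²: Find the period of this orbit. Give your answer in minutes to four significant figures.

r_p = 1737 + 30.34 = 1767.3 km = 1.7673×10⁶ m.
r_a = 1737 + 3239 = 4976.0 km = 4.9760×10⁶ m.
Semi-major axis a = (r_p + r_a)/2 = (1767.3 + 4976.0)/2 = 3371.7 km = 3.372×10⁶ m.
By Kepler's third law T = 2π√(a³/μ) = 2π × 2.796×10³ = 1.757×10⁴ s.
= 292.8 minutes.

T ≈ 292.8 minutes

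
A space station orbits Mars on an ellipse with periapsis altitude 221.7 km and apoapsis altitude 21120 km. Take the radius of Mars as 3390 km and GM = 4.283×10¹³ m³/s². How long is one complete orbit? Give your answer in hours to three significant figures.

T ≈ 14.1 hours

r_p = 3390 + 221.7 = 3611.7 km = 3.6117×10⁶ m.
r_a = 3390 + 21120 = 24510 km = 2.4510×10⁷ m.
Semi-major axis a = (r_p + r_a)/2 = (3611.7 + 24510)/2 = 14061 km = 1.406×10⁷ m.
By Kepler's third law T = 2π√(a³/μ) = 2π × 8.056×10³ = 5.062×10⁴ s.
= 14.06 hours.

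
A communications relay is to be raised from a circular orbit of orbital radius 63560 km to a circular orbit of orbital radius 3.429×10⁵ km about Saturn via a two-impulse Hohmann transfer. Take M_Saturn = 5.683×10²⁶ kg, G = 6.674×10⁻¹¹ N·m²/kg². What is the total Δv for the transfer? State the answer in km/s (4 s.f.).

μ = GM = 6.674×10⁻¹¹ × 5.683×10²⁶ = 3.793×10¹⁶ m³/s².
r₁ = 63560 km = 6.356×10⁷ m.
r₂ = 3.429×10⁵ km = 3.429×10⁸ m.
Transfer ellipse a_t = (r₁ + r₂)/2 = 2.032×10⁸ m.
At r₁: circular v_c1 = √(μ/r₁) = 24430 m/s; transfer-perikrone v_p = √[μ(2/r₁ − 1/a_t)] = 31730 m/s.
Δv₁ = v_p − v_c1 = 7303 m/s.
At r₂: circular v_c2 = √(μ/r₂) = 10520 m/s; transfer-apokrone v_a = √[μ(2/r₂ − 1/a_t)] = 5882 m/s.
Δv₂ = v_c2 − v_a = 4636 m/s.
Total Δv = Δv₁ + Δv₂ = 11940 m/s = 11.94 km/s.

Δv_total ≈ 11.94 km/s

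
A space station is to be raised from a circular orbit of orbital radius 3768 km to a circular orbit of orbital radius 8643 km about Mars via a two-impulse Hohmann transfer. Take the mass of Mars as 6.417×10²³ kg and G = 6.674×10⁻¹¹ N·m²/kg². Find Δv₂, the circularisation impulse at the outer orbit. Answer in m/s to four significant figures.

μ = GM = 6.674×10⁻¹¹ × 6.417×10²³ = 4.283×10¹³ m³/s².
r₁ = 3768 km = 3.768×10⁶ m.
r₂ = 8643 km = 8.643×10⁶ m.
Transfer ellipse a_t = (r₁ + r₂)/2 = 6.206×10⁶ m.
At r₁: circular v_c1 = √(μ/r₁) = 3371 m/s; transfer-periapsis v_p = √[μ(2/r₁ − 1/a_t)] = 3979 m/s.
At r₂: circular v_c2 = √(μ/r₂) = 2226 m/s; transfer-apoapsis v_a = √[μ(2/r₂ − 1/a_t)] = 1735 m/s.
Δv₂ = v_c2 − v_a = 491.4 m/s.

Δv ≈ 491.4 m/s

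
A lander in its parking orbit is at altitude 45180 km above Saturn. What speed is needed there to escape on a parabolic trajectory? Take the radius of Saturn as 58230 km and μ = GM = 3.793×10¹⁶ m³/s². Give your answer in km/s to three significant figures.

v_esc ≈ 27.1 km/s

r = 58230 + 45180 = 103410 km = 1.0341×10⁸ m.
Escape speed v_esc = √(2μ/r) = √(2 × 3.793×10¹⁶ / 1.034×10⁸) = √(7.336×10⁸) = 27080 m/s.
= 27.08 km/s.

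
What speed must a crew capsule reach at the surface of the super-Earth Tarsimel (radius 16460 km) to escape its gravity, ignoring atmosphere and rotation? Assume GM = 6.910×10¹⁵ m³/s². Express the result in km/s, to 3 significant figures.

v_esc ≈ 29.0 km/s

r = R = 1.646×10⁷ m.
Escape speed v_esc = √(2μ/r) = √(2 × 6.910×10¹⁵ / 1.646×10⁷) = √(8.396×10⁸) = 28980 m/s.
= 28.98 km/s.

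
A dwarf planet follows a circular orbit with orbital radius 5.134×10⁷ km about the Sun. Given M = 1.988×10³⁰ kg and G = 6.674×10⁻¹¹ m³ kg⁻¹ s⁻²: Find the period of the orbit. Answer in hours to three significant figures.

T ≈ 1760 hours

μ = GM = 6.674×10⁻¹¹ × 1.988×10³⁰ = 1.327×10²⁰ m³/s².
r = 5.134×10⁷ km = 5.134×10¹⁰ m.
Kepler's third law: T = 2π√(r³/μ) = 2π√((5.134×10¹⁰)³ / 1.327×10²⁰).
r³/μ = 1.020×10¹² s², so T = 2π × 1.010×10⁶ = 6.345×10⁶ s.
Converting: 6.345×10⁶ s ÷ 3600 = 1763 hours.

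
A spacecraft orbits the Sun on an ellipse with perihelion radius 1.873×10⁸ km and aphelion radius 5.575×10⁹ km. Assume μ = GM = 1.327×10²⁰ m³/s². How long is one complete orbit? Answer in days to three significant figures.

Semi-major axis a = (r_p + r_a)/2 = (1.8730×10⁸ + 5.5750×10⁹)/2 = 2.8812×10⁹ km = 2.881×10¹² m.
By Kepler's third law T = 2π√(a³/μ) = 2π × 4.245×10⁸ = 2.667×10⁹ s.
= 30870 days.

T ≈ 30900 days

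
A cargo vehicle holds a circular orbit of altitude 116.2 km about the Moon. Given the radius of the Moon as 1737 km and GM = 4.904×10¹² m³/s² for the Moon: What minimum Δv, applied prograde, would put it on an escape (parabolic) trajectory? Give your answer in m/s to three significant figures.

r = 1737 + 116.2 = 1853.2 km = 1.8532×10⁶ m.
Circular speed v_c = √(μ/r) = 1627 m/s.
Escape speed v_esc = √(2μ/r) = √2 × v_c = 2301 m/s.
Δv = v_esc − v_c = 673.8 m/s.

Δv ≈ 674 m/s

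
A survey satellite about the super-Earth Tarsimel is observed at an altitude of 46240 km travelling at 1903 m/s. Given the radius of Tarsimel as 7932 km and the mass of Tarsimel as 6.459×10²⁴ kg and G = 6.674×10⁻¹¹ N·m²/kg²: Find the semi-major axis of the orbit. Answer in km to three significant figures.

a ≈ 35100 km

μ = GM = 6.674×10⁻¹¹ × 6.459×10²⁴ = 4.311×10¹⁴ m³/s².
r = 7932 + 46240 = 54172 km = 5.417×10⁷ m.
Specific orbital energy ε = v²/2 − μ/r = (1903)²/2 − 4.311×10¹⁴/5.417×10⁷ = -6.147×10⁶ J/kg.
Since ε = −μ/(2a), a = −μ/(2ε) = 3.506×10⁷ m = 35065 km.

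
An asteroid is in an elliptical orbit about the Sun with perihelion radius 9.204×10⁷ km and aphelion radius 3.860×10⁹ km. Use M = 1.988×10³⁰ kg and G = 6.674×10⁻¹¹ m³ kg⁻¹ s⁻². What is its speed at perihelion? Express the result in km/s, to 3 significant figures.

μ = GM = 6.674×10⁻¹¹ × 1.988×10³⁰ = 1.327×10²⁰ m³/s².
Semi-major axis a = (r_p + r_a)/2 = 1.9760×10⁹ km = 1.976×10¹² m.
Vis-viva: v² = μ(2/r − 1/a) = 1.327×10²⁰ × (2.173×10⁻¹¹ − 5.061×10⁻¹³) = 2.816×10⁹ m²/s².
v = 53070 m/s = 53.07 km/s.

v ≈ 53.1 km/s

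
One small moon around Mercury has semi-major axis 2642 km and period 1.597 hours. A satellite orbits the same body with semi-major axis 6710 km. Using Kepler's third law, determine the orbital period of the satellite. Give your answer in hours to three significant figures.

Kepler's third law: T² ∝ a³, so T₂ = T₁ (a₂/a₁)^(3/2).
a₂/a₁ = 2.540, (a₂/a₁)^(3/2) = 4.047.
T₂ = 1.597 × 4.047 = 6.464 hours.

T₂ ≈ 6.46 hours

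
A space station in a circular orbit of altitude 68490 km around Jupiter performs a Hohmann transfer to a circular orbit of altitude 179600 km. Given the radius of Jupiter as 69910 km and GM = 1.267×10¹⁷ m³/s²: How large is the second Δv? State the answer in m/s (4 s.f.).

r₁ = 69910 + 68490 = 138400 km = 1.3840×10⁸ m.
r₂ = 69910 + 179600 = 249510 km = 2.4951×10⁸ m.
Transfer ellipse a_t = (r₁ + r₂)/2 = 1.940×10⁸ m.
At r₁: circular v_c1 = √(μ/r₁) = 30260 m/s; transfer-perijove v_p = √[μ(2/r₁ − 1/a_t)] = 34320 m/s.
At r₂: circular v_c2 = √(μ/r₂) = 22530 m/s; transfer-apojove v_a = √[μ(2/r₂ − 1/a_t)] = 19040 m/s.
Δv₂ = v_c2 − v_a = 3499 m/s.

Δv ≈ 3499 m/s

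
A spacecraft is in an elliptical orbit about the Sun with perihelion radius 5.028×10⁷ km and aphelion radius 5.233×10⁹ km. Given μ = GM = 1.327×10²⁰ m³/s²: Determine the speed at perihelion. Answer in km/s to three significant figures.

v ≈ 72.3 km/s

Semi-major axis a = (r_p + r_a)/2 = 2.6416×10⁹ km = 2.642×10¹² m.
Vis-viva: v² = μ(2/r − 1/a) = 1.327×10²⁰ × (3.978×10⁻¹¹ − 3.786×10⁻¹³) = 5.228×10⁹ m²/s².
v = 72310 m/s = 72.31 km/s.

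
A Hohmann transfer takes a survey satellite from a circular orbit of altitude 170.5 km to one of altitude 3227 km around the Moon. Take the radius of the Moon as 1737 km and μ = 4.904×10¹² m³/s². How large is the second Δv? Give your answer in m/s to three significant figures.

Δv ≈ 253 m/s

r₁ = 1737 + 170.5 = 1907.5 km = 1.9075×10⁶ m.
r₂ = 1737 + 3227 = 4964.0 km = 4.9640×10⁶ m.
Transfer ellipse a_t = (r₁ + r₂)/2 = 3.436×10⁶ m.
At r₁: circular v_c1 = √(μ/r₁) = 1603 m/s; transfer-perilune v_p = √[μ(2/r₁ − 1/a_t)] = 1927 m/s.
At r₂: circular v_c2 = √(μ/r₂) = 993.9 m/s; transfer-apolune v_a = √[μ(2/r₂ − 1/a_t)] = 740.6 m/s.
Δv₂ = v_c2 − v_a = 253.3 m/s.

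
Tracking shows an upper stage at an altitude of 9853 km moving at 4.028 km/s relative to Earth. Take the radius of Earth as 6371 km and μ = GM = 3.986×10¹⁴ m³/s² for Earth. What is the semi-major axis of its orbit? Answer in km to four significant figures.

r = 6371 + 9853 = 16224 km = 1.622×10⁷ m.
Vis-viva rearranged: 1/a = 2/r − v²/μ = 1.233×10⁻⁷ − 4.070×10⁻⁸ = 8.257×10⁻⁸ m⁻¹.
a = 1.211×10⁷ m = 12111 km.

a ≈ 12110 km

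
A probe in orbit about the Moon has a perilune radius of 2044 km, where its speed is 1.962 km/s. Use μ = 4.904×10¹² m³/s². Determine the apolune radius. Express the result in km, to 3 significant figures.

apolune radius ≈ 8290 km

r_p = 2.044×10⁶ m.
Specific energy ε = v²/2 − μ/r = -4.745×10⁵ J/kg, so a = −μ/(2ε) = 5.168×10⁶ m.
The apsides satisfy r_p + r_a = 2a, so the apolune radius is 2a − r_p = 8.291×10⁶ m = 8291.2 km.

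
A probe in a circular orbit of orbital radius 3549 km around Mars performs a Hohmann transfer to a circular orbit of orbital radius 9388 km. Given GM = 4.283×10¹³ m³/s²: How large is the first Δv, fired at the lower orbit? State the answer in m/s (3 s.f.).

r₁ = 3549 km = 3.549×10⁶ m.
r₂ = 9388 km = 9.388×10⁶ m.
Transfer ellipse a_t = (r₁ + r₂)/2 = 6.468×10⁶ m.
At r₁: circular v_c1 = √(μ/r₁) = 3474 m/s; transfer-periapsis v_p = √[μ(2/r₁ − 1/a_t)] = 4185 m/s.
Δv₁ = v_p − v_c1 = 711.2 m/s.

Δv ≈ 711 m/s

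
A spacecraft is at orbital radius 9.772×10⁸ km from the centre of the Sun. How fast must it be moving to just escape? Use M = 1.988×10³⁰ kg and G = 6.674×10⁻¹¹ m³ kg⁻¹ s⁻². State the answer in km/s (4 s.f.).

v_esc ≈ 16.48 km/s

μ = GM = 6.674×10⁻¹¹ × 1.988×10³⁰ = 1.327×10²⁰ m³/s².
r = 9.772×10⁸ km = 9.772×10¹¹ m.
Escape speed v_esc = √(2μ/r) = √(2 × 1.327×10²⁰ / 9.772×10¹¹) = √(2.715×10⁸) = 16480 m/s.
= 16.48 km/s.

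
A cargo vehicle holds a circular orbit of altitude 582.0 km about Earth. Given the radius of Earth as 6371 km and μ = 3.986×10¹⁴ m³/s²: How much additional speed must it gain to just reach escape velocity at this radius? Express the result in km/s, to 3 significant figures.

r = 6371 + 582.0 = 6953.0 km = 6.9530×10⁶ m.
Circular speed v_c = √(μ/r) = 7572 m/s.
Escape speed v_esc = √(2μ/r) = √2 × v_c = 10710 m/s.
Δv = v_esc − v_c = 3136 m/s = 3.136 km/s.

Δv ≈ 3.14 km/s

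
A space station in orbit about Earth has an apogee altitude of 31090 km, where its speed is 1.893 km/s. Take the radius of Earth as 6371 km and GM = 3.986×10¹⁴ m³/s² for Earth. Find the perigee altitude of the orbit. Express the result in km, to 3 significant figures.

r_a = 6371 + 31090 = 37461 km = 3.746×10⁷ m.
Specific energy ε = v²/2 − μ/r = -8.849×10⁶ J/kg, so a = −μ/(2ε) = 2.252×10⁷ m.
The apsides satisfy r_p + r_a = 2a, so the perigee radius is 2a − r_a = 7.585×10⁶ m = 7585.3 km.
Perigee altitude = 7585.3 − 6371 = 1214.3 km.

perigee altitude ≈ 1210 km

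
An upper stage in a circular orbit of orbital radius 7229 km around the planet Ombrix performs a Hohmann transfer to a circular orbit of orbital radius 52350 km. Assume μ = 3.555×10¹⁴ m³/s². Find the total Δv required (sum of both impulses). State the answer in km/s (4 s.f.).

r₁ = 7229 km = 7.229×10⁶ m.
r₂ = 52350 km = 5.235×10⁷ m.
Transfer ellipse a_t = (r₁ + r₂)/2 = 2.979×10⁷ m.
At r₁: circular v_c1 = √(μ/r₁) = 7013 m/s; transfer-periapsis v_p = √[μ(2/r₁ − 1/a_t)] = 9296 m/s.
Δv₁ = v_p − v_c1 = 2284 m/s.
At r₂: circular v_c2 = √(μ/r₂) = 2606 m/s; transfer-apoapsis v_a = √[μ(2/r₂ − 1/a_t)] = 1284 m/s.
Δv₂ = v_c2 − v_a = 1322 m/s.
Total Δv = Δv₁ + Δv₂ = 3606 m/s = 3.606 km/s.

Δv_total ≈ 3.606 km/s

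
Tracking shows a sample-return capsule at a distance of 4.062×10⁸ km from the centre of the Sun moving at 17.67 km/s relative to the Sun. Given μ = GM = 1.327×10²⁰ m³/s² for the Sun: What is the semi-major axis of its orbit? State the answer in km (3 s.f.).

a ≈ 3.89×10⁸ km

r = 4.062×10¹¹ m.
Specific orbital energy ε = v²/2 − μ/r = (17670)²/2 − 1.327×10²⁰/4.062×10¹¹ = -1.706×10⁸ J/kg.
Since ε = −μ/(2a), a = −μ/(2ε) = 3.890×10¹¹ m = 3.8899×10⁸ km.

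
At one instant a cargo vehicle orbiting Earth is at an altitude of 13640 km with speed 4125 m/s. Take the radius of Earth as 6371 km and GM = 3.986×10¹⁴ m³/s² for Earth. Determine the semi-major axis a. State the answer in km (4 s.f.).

a ≈ 17470 km

r = 6371 + 13640 = 20011 km = 2.001×10⁷ m.
Vis-viva rearranged: 1/a = 2/r − v²/μ = 9.995×10⁻⁸ − 4.269×10⁻⁸ = 5.726×10⁻⁸ m⁻¹.
a = 1.747×10⁷ m = 17465 km.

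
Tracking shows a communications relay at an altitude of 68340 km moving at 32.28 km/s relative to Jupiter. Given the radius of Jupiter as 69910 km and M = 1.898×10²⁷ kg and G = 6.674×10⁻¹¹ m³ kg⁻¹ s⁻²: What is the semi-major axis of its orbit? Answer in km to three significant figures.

μ = GM = 6.674×10⁻¹¹ × 1.898×10²⁷ = 1.267×10¹⁷ m³/s².
r = 69910 + 68340 = 1.3825×10⁵ km = 1.382×10⁸ m.
Specific orbital energy ε = v²/2 − μ/r = (32280)²/2 − 1.267×10¹⁷/1.382×10⁸ = -3.953×10⁸ J/kg.
Since ε = −μ/(2a), a = −μ/(2ε) = 1.602×10⁸ m = 1.6024×10⁵ km.

a ≈ 1.60×10⁵ km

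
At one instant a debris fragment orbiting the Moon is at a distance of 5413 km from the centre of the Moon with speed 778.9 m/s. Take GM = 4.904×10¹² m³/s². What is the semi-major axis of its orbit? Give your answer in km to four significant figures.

a ≈ 4069 km

r = 5.413×10⁶ m.
Specific orbital energy ε = v²/2 − μ/r = (778.9)²/2 − 4.904×10¹²/5.413×10⁶ = -6.026×10⁵ J/kg.
Since ε = −μ/(2a), a = −μ/(2ε) = 4.069×10⁶ m = 4068.9 km.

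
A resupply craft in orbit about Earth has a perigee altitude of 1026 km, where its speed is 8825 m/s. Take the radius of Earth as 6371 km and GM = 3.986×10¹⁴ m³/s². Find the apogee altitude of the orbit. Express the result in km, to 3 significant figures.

apogee altitude ≈ 12900 km

r_p = 6371 + 1026 = 7397.0 km = 7.397×10⁶ m.
Specific energy ε = v²/2 − μ/r = -1.495×10⁷ J/kg, so a = −μ/(2ε) = 1.333×10⁷ m.
The apsides satisfy r_p + r_a = 2a, so the apogee radius is 2a − r_p = 1.927×10⁷ m = 19272 km.
Apogee altitude = 19272 − 6371 = 12901 km.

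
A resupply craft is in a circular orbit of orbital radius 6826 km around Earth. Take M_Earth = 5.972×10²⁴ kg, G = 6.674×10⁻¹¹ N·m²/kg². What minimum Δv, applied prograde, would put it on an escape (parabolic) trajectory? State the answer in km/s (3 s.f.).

μ = GM = 6.674×10⁻¹¹ × 5.972×10²⁴ = 3.986×10¹⁴ m³/s².
r = 6826 km = 6.826×10⁶ m.
Circular speed v_c = √(μ/r) = 7641 m/s.
Escape speed v_esc = √(2μ/r) = √2 × v_c = 10810 m/s.
Δv = v_esc − v_c = 3165 m/s = 3.165 km/s.

Δv ≈ 3.17 km/s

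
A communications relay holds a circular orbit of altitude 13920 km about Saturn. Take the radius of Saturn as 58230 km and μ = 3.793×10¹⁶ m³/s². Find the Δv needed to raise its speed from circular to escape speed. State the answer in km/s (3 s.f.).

r = 58230 + 13920 = 72150 km = 7.2150×10⁷ m.
Circular speed v_c = √(μ/r) = 22930 m/s.
Escape speed v_esc = √(2μ/r) = √2 × v_c = 32430 m/s.
Δv = v_esc − v_c = 9497 m/s = 9.497 km/s.

Δv ≈ 9.50 km/s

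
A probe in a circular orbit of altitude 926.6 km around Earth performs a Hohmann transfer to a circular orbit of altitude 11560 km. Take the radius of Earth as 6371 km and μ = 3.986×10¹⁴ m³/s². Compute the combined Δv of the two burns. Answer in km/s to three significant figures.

Δv_total ≈ 2.55 km/s

r₁ = 6371 + 926.6 = 7297.6 km = 7.2976×10⁶ m.
r₂ = 6371 + 11560 = 17931 km = 1.7931×10⁷ m.
Transfer ellipse a_t = (r₁ + r₂)/2 = 1.261×10⁷ m.
At r₁: circular v_c1 = √(μ/r₁) = 7391 m/s; transfer-perigee v_p = √[μ(2/r₁ − 1/a_t)] = 8811 m/s.
Δv₁ = v_p − v_c1 = 1421 m/s.
At r₂: circular v_c2 = √(μ/r₂) = 4715 m/s; transfer-apogee v_a = √[μ(2/r₂ − 1/a_t)] = 3586 m/s.
Δv₂ = v_c2 − v_a = 1129 m/s.
Total Δv = Δv₁ + Δv₂ = 2550 m/s = 2.550 km/s.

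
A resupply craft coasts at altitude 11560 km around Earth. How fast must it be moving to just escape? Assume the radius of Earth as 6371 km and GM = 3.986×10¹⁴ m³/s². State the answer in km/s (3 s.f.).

r = 6371 + 11560 = 17931 km = 1.7931×10⁷ m.
Escape speed v_esc = √(2μ/r) = √(2 × 3.986×10¹⁴ / 1.793×10⁷) = √(4.446×10⁷) = 6668 m/s.
= 6.668 km/s.

v_esc ≈ 6.67 km/s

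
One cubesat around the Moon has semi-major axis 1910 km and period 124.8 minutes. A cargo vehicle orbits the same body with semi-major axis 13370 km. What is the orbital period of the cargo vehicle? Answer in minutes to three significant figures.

Kepler's third law: T² ∝ a³, so T₂ = T₁ (a₂/a₁)^(3/2).
a₂/a₁ = 7.000, (a₂/a₁)^(3/2) = 18.52.
T₂ = 124.8 × 18.52 = 2311 minutes.

T₂ ≈ 2310 minutes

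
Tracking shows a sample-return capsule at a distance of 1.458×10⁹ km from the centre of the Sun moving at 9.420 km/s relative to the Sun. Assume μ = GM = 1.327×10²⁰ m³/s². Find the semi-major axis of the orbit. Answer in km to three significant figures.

a ≈ 1.42×10⁹ km

r = 1.458×10¹² m.
Vis-viva rearranged: 1/a = 2/r − v²/μ = 1.372×10⁻¹² − 6.687×10⁻¹³ = 7.030×10⁻¹³ m⁻¹.
a = 1.422×10¹² m = 1.4224×10⁹ km.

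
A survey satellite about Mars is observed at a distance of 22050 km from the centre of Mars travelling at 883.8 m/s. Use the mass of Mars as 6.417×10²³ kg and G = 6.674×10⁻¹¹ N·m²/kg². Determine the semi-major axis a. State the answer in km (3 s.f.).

a ≈ 13800 km

μ = GM = 6.674×10⁻¹¹ × 6.417×10²³ = 4.283×10¹³ m³/s².
r = 2.205×10⁷ m.
Vis-viva rearranged: 1/a = 2/r − v²/μ = 9.070×10⁻⁸ − 1.824×10⁻⁸ = 7.246×10⁻⁸ m⁻¹.
a = 1.380×10⁷ m = 13800 km.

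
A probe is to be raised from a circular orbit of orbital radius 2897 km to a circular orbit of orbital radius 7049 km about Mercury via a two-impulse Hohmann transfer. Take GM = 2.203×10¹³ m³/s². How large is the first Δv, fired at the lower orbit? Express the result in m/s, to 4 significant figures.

Δv ≈ 525.5 m/s

r₁ = 2897 km = 2.897×10⁶ m.
r₂ = 7049 km = 7.049×10⁶ m.
Transfer ellipse a_t = (r₁ + r₂)/2 = 4.973×10⁶ m.
At r₁: circular v_c1 = √(μ/r₁) = 2758 m/s; transfer-periherm v_p = √[μ(2/r₁ − 1/a_t)] = 3283 m/s.
Δv₁ = v_p − v_c1 = 525.5 m/s.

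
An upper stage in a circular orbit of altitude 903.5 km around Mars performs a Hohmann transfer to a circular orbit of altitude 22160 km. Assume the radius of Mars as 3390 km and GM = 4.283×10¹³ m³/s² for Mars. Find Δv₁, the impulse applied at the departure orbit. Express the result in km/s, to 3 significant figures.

Δv ≈ 0.974 km/s

r₁ = 3390 + 903.5 = 4293.5 km = 4.2935×10⁶ m.
r₂ = 3390 + 22160 = 25550 km = 2.5550×10⁷ m.
Transfer ellipse a_t = (r₁ + r₂)/2 = 1.492×10⁷ m.
At r₁: circular v_c1 = √(μ/r₁) = 3158 m/s; transfer-periapsis v_p = √[μ(2/r₁ − 1/a_t)] = 4133 m/s.
Δv₁ = v_p − v_c1 = 974.5 m/s.
= 0.9745 km/s.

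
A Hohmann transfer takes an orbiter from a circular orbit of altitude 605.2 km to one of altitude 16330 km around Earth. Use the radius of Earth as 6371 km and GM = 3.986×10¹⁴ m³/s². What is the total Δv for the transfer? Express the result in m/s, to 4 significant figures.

Δv_total ≈ 3108 m/s

r₁ = 6371 + 605.2 = 6976.2 km = 6.9762×10⁶ m.
r₂ = 6371 + 16330 = 22701 km = 2.2701×10⁷ m.
Transfer ellipse a_t = (r₁ + r₂)/2 = 1.484×10⁷ m.
At r₁: circular v_c1 = √(μ/r₁) = 7559 m/s; transfer-perigee v_p = √[μ(2/r₁ − 1/a_t)] = 9349 m/s.
Δv₁ = v_p − v_c1 = 1791 m/s.
At r₂: circular v_c2 = √(μ/r₂) = 4190 m/s; transfer-apogee v_a = √[μ(2/r₂ − 1/a_t)] = 2873 m/s.
Δv₂ = v_c2 − v_a = 1317 m/s.
Total Δv = Δv₁ + Δv₂ = 3108 m/s.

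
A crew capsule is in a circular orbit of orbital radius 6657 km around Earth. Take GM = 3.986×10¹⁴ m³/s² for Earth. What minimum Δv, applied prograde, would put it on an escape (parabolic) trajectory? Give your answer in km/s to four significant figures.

Δv ≈ 3.205 km/s

r = 6657 km = 6.657×10⁶ m.
Circular speed v_c = √(μ/r) = 7738 m/s.
Escape speed v_esc = √(2μ/r) = √2 × v_c = 10940 m/s.
Δv = v_esc − v_c = 3205 m/s = 3.205 km/s.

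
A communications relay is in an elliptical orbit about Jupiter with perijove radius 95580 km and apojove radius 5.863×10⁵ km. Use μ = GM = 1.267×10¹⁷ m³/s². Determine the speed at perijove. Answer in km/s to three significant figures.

Semi-major axis a = (r_p + r_a)/2 = 3.4094×10⁵ km = 3.409×10⁸ m.
Vis-viva: v² = μ(2/r − 1/a) = 1.267×10¹⁷ × (2.092×10⁻⁸ − 2.933×10⁻⁹) = 2.280×10⁹ m²/s².
v = 47740 m/s = 47.74 km/s.

v ≈ 47.7 km/s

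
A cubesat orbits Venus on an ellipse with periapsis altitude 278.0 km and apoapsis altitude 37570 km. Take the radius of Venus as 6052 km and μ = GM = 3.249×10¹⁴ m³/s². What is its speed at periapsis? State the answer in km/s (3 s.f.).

v ≈ 9.47 km/s

r_p = 6052 + 278.0 = 6330.0 km = 6.3300×10⁶ m.
r_a = 6052 + 37570 = 43622 km = 4.3622×10⁷ m.
Semi-major axis a = (r_p + r_a)/2 = 24976 km = 2.498×10⁷ m.
Vis-viva: v² = μ(2/r − 1/a) = 3.249×10¹⁴ × (3.160×10⁻⁷ − 4.004×10⁻⁸) = 8.965×10⁷ m²/s².
v = 9468 m/s = 9.468 km/s.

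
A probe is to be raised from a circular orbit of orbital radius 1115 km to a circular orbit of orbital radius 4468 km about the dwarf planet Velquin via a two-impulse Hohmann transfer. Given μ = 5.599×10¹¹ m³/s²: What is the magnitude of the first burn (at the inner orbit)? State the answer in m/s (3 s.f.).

r₁ = 1115 km = 1.115×10⁶ m.
r₂ = 4468 km = 4.468×10⁶ m.
Transfer ellipse a_t = (r₁ + r₂)/2 = 2.792×10⁶ m.
At r₁: circular v_c1 = √(μ/r₁) = 708.6 m/s; transfer-periapsis v_p = √[μ(2/r₁ − 1/a_t)] = 896.5 m/s.
Δv₁ = v_p − v_c1 = 187.9 m/s.

Δv ≈ 188 m/s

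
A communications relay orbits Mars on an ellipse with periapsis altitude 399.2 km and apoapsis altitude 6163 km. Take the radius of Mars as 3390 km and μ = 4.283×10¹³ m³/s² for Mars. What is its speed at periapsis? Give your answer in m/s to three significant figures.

v ≈ 4020 m/s

r_p = 3390 + 399.2 = 3789.2 km = 3.7892×10⁶ m.
r_a = 3390 + 6163 = 9553.0 km = 9.5530×10⁶ m.
Semi-major axis a = (r_p + r_a)/2 = 6671.1 km = 6.671×10⁶ m.
Vis-viva: v² = μ(2/r − 1/a) = 4.283×10¹³ × (5.278×10⁻⁷ − 1.499×10⁻⁷) = 1.619×10⁷ m²/s².
v = 4023 m/s.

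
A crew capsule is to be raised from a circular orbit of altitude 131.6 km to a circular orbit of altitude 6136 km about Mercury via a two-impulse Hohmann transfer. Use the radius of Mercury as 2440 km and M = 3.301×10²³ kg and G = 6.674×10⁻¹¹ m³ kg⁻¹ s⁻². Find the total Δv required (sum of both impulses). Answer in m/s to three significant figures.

μ = GM = 6.674×10⁻¹¹ × 3.301×10²³ = 2.203×10¹³ m³/s².
r₁ = 2440 + 131.6 = 2571.6 km = 2.5716×10⁶ m.
r₂ = 2440 + 6136 = 8576.0 km = 8.5760×10⁶ m.
Transfer ellipse a_t = (r₁ + r₂)/2 = 5.574×10⁶ m.
At r₁: circular v_c1 = √(μ/r₁) = 2927 m/s; transfer-periherm v_p = √[μ(2/r₁ − 1/a_t)] = 3631 m/s.
Δv₁ = v_p − v_c1 = 703.7 m/s.
At r₂: circular v_c2 = √(μ/r₂) = 1603 m/s; transfer-apoherm v_a = √[μ(2/r₂ − 1/a_t)] = 1089 m/s.
Δv₂ = v_c2 − v_a = 514.1 m/s.
Total Δv = Δv₁ + Δv₂ = 1218 m/s.

Δv_total ≈ 1220 m/s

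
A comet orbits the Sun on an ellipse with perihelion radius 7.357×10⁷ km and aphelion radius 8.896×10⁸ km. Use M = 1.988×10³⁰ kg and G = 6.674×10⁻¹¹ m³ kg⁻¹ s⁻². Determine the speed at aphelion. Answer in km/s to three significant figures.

v ≈ 4.77 km/s

μ = GM = 6.674×10⁻¹¹ × 1.988×10³⁰ = 1.327×10²⁰ m³/s².
Semi-major axis a = (r_p + r_a)/2 = 4.8158×10⁸ km = 4.816×10¹¹ m.
Vis-viva: v² = μ(2/r − 1/a) = 1.327×10²⁰ × (2.248×10⁻¹² − 2.076×10⁻¹²) = 2.278×10⁷ m²/s².
v = 4773 m/s = 4.773 km/s.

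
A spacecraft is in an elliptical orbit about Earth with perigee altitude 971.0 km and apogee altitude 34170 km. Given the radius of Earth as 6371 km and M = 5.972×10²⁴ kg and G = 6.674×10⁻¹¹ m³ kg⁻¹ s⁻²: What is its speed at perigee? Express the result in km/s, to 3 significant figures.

μ = GM = 6.674×10⁻¹¹ × 5.972×10²⁴ = 3.986×10¹⁴ m³/s².
r_p = 6371 + 971.0 = 7342.0 km = 7.3420×10⁶ m.
r_a = 6371 + 34170 = 40541 km = 4.0541×10⁷ m.
Semi-major axis a = (r_p + r_a)/2 = 23942 km = 2.394×10⁷ m.
Vis-viva: v² = μ(2/r − 1/a) = 3.986×10¹⁴ × (2.724×10⁻⁷ − 4.177×10⁻⁸) = 9.193×10⁷ m²/s².
v = 9588 m/s = 9.588 km/s.

v ≈ 9.59 km/s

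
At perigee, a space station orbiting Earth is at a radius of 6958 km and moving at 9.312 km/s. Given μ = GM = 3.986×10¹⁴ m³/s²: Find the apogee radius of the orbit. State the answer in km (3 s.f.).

r_p = 6.958×10⁶ m.
Specific energy ε = v²/2 − μ/r = -1.393×10⁷ J/kg, so a = −μ/(2ε) = 1.431×10⁷ m.
The apsides satisfy r_p + r_a = 2a, so the apogee radius is 2a − r_p = 2.166×10⁷ m = 21657 km.

apogee radius ≈ 21700 km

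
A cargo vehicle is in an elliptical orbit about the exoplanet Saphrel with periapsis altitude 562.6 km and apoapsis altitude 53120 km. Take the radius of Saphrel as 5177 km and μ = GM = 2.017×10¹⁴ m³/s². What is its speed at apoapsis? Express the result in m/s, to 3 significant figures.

v ≈ 788 m/s

r_p = 5177 + 562.6 = 5739.6 km = 5.7396×10⁶ m.
r_a = 5177 + 53120 = 58297 km = 5.8297×10⁷ m.
Semi-major axis a = (r_p + r_a)/2 = 32018 km = 3.202×10⁷ m.
Vis-viva: v² = μ(2/r − 1/a) = 2.017×10¹⁴ × (3.431×10⁻⁸ − 3.123×10⁻⁸) = 6.202×10⁵ m²/s².
v = 787.5 m/s.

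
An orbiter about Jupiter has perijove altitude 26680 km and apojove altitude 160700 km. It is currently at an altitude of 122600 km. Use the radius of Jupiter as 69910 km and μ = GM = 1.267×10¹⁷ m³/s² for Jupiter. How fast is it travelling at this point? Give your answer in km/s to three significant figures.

v ≈ 23.3 km/s

r_p = 69910 + 26680 = 96590 km = 9.6590×10⁷ m.
r_a = 69910 + 160700 = 230610 km = 2.3061×10⁸ m.
r = 69910 + 122600 = 1.9251×10⁵ km = 1.925×10⁸ m.
Semi-major axis a = (r_p + r_a)/2 = 1.6360×10⁵ km = 1.636×10⁸ m.
Vis-viva: v² = μ(2/r − 1/a) = 1.267×10¹⁷ × (1.039×10⁻⁸ − 6.112×10⁻⁹) = 5.418×10⁸ m²/s².
v = 23280 m/s = 23.28 km/s.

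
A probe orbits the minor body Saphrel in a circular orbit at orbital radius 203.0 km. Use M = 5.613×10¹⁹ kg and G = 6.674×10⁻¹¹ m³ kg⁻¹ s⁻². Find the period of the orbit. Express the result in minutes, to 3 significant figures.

μ = GM = 6.674×10⁻¹¹ × 5.613×10¹⁹ = 3.746×10⁹ m³/s².
r = 203.0 km = 2.030×10⁵ m.
Kepler's third law: T = 2π√(r³/μ) = 2π√((2.030×10⁵)³ / 3.746×10⁹).
r³/μ = 2.233×10⁶ s², so T = 2π × 1.494×10³ = 9.389×10³ s.
Converting: 9.389×10³ s ÷ 60.00 = 156.5 minutes.

T ≈ 156 minutes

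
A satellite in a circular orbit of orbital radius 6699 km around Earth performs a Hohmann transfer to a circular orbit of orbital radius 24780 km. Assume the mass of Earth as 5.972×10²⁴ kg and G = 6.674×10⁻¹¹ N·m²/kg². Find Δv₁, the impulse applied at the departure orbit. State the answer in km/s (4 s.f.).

μ = GM = 6.674×10⁻¹¹ × 5.972×10²⁴ = 3.986×10¹⁴ m³/s².
r₁ = 6699 km = 6.699×10⁶ m.
r₂ = 24780 km = 2.478×10⁷ m.
Transfer ellipse a_t = (r₁ + r₂)/2 = 1.574×10⁷ m.
At r₁: circular v_c1 = √(μ/r₁) = 7713 m/s; transfer-perigee v_p = √[μ(2/r₁ − 1/a_t)] = 9678 m/s.
Δv₁ = v_p − v_c1 = 1965 m/s.
= 1.965 km/s.

Δv ≈ 1.965 km/s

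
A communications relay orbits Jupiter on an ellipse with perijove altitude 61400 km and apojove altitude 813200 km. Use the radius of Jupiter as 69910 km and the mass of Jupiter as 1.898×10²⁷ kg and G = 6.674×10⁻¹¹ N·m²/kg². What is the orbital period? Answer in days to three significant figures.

T ≈ 2.33 days

μ = GM = 6.674×10⁻¹¹ × 1.898×10²⁷ = 1.267×10¹⁷ m³/s².
r_p = 69910 + 61400 = 131310 km = 1.3131×10⁸ m.
r_a = 69910 + 813200 = 883110 km = 8.8311×10⁸ m.
Semi-major axis a = (r_p + r_a)/2 = (1.3131×10⁵ + 8.8311×10⁵)/2 = 5.0721×10⁵ km = 5.072×10⁸ m.
By Kepler's third law T = 2π√(a³/μ) = 2π × 3.210×10⁴ = 2.017×10⁵ s.
= 2.334 days.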